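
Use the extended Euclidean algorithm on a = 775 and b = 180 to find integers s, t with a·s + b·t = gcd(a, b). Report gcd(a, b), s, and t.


Euclidean algorithm on (775, 180) — divide until remainder is 0:
  775 = 4 · 180 + 55
  180 = 3 · 55 + 15
  55 = 3 · 15 + 10
  15 = 1 · 10 + 5
  10 = 2 · 5 + 0
gcd(775, 180) = 5.
Track Bezout coefficients alongside the remainders: start with r₀ = 775 = a·1 + b·0 (s = 1, t = 0) and r₁ = 180 = a·0 + b·1 (s = 0, t = 1); each new remainder r_{k+1} = r_{k-1} − q_k·r_k inherits s_{k+1} = s_{k-1} − q_k·s_k, t_{k+1} = t_{k-1} − q_k·t_k, so r_k = a·s_k + b·t_k at every step:
  q = 4: r = 55, s = 1 − 4·0 = 1, t = 0 − 4·1 = -4  (check: 775·1 + 180·(-4) = 55)
  q = 3: r = 15, s = 0 − 3·1 = -3, t = 1 − 3·(-4) = 13  (check: 775·(-3) + 180·13 = 15)
  q = 3: r = 10, s = 1 − 3·(-3) = 10, t = -4 − 3·13 = -43  (check: 775·10 + 180·(-43) = 10)
  q = 1: r = 5, s = -3 − 1·10 = -13, t = 13 − 1·(-43) = 56  (check: 775·(-13) + 180·56 = 5)
The row with r = 5 (the gcd) gives the Bezout coefficients s = -13, t = 56.
Result: 775 · (-13) + 180 · (56) = 5.

gcd(775, 180) = 5; s = -13, t = 56 (check: 775·(-13) + 180·56 = 5).


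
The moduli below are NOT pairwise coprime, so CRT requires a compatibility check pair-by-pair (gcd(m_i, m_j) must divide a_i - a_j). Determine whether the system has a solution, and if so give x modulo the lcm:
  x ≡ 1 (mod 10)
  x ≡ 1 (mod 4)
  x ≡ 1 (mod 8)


Moduli 10, 4, 8 are not pairwise coprime, so CRT works modulo lcm(m_i) when all pairwise compatibility conditions hold.
Pairwise compatibility: gcd(m_i, m_j) must divide a_i - a_j for every pair.
Merge one congruence at a time:
  Start: x ≡ 1 (mod 10).
  Combine with x ≡ 1 (mod 4): gcd(10, 4) = 2; 1 - 1 = 0, which IS divisible by 2, so compatible.
    Write x = 1 + 10·t and substitute into x ≡ 1 (mod 4): 10·t ≡ 1 − 1 = 0 (mod 4).
    Divide the congruence (and modulus) by g = 2: 5·t ≡ 0 (mod 2).
    Reduce coefficients mod 2: 1·t ≡ 0 (mod 2).
    So t ≡ 0 (mod 2).
    Then x = 1 + 10·0 = 1, valid modulo lcm(10, 4) = 20: x ≡ 1 (mod 20).
  Combine with x ≡ 1 (mod 8): gcd(20, 8) = 4; 1 - 1 = 0, which IS divisible by 4, so compatible.
    Write x = 1 + 20·t and substitute into x ≡ 1 (mod 8): 20·t ≡ 1 − 1 = 0 (mod 8).
    Divide the congruence (and modulus) by g = 4: 5·t ≡ 0 (mod 2).
    Reduce coefficients mod 2: 1·t ≡ 0 (mod 2).
    So t ≡ 0 (mod 2).
    Then x = 1 + 20·0 = 1, valid modulo lcm(20, 8) = 40: x ≡ 1 (mod 40).
Verify: 1 mod 10 = 1, 1 mod 4 = 1, 1 mod 8 = 1.

x ≡ 1 (mod 40).


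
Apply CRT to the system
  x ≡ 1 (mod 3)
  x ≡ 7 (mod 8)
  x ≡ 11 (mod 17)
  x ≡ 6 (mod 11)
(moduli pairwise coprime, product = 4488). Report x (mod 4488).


Product of moduli M = 3 · 8 · 17 · 11 = 4488.
Merge one congruence at a time:
  Start: x ≡ 1 (mod 3).
  Combine with x ≡ 7 (mod 8); new modulus lcm = 24.
    Write x = 1 + 3·t and substitute into x ≡ 7 (mod 8): 3·t ≡ 7 − 1 = 6 (mod 8).
    The inverse of 3 mod 8 is 3 (since 3·3 = 9 = 1·8 + 1), so t ≡ 3·6 = 18 ≡ 2 (mod 8).
    Then x = 1 + 3·2 = 7, valid modulo lcm(3, 8) = 24: x ≡ 7 (mod 24).
  Combine with x ≡ 11 (mod 17); new modulus lcm = 408.
    Write x = 7 + 24·t and substitute into x ≡ 11 (mod 17): 24·t ≡ 11 − 7 = 4 (mod 17).
    Reduce coefficients mod 17: 7·t ≡ 4 (mod 17).
    The inverse of 7 mod 17 is 5 (since 7·5 = 35 = 2·17 + 1), so t ≡ 5·4 = 20 ≡ 3 (mod 17).
    Then x = 7 + 24·3 = 79, valid modulo lcm(24, 17) = 408: x ≡ 79 (mod 408).
  Combine with x ≡ 6 (mod 11); new modulus lcm = 4488.
    Write x = 79 + 408·t and substitute into x ≡ 6 (mod 11): 408·t ≡ 6 − 79 = -73 (mod 11).
    Reduce coefficients mod 11: 1·t ≡ 4 (mod 11).
    So t ≡ 4 (mod 11).
    Then x = 79 + 408·4 = 1711, valid modulo lcm(408, 11) = 4488: x ≡ 1711 (mod 4488).
Verify against each original: 1711 mod 3 = 1, 1711 mod 8 = 7, 1711 mod 17 = 11, 1711 mod 11 = 6.

x ≡ 1711 (mod 4488).


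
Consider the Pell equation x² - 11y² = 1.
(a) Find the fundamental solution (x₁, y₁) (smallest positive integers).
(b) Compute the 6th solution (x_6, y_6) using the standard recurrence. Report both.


Step 1: Find the fundamental solution (x₁, y₁) of x² - 11y² = 1.
  Expand √11 as a continued fraction. a₀ = ⌊√11⌋ = 3; iterate m_{k+1} = d_k·a_k − m_k, d_{k+1} = (11 − m_{k+1}²)/d_k, a_{k+1} = ⌊(a₀ + m_{k+1})/d_{k+1}⌋ (starting m₀ = 0, d₀ = 1), with convergents p_k = a_k·p_{k-1} + p_{k-2}, q_k = a_k·q_{k-1} + q_{k-2} (p₋₁ = 1, q₋₁ = 0):
  k = 0: a₀ = 3; p₀/q₀ = 3/1; p₀² − 11·q₀² = 9 − 11 = -2.
  k = 1: m = 3, d = 2, a = ⌊(3 + 3)/2⌋ = 3; p/q = (3·3 + 1)/(3·1 + 0) = 10/3; p² − 11·q² = 100 − 99 = 1.
  The first convergent with p² − 11·q² = 1 gives the fundamental solution (x₁, y₁) = (10, 3).
Step 2: Apply the recurrence (x_{n+1}, y_{n+1}) = (x₁x_n + 11y₁y_n, x₁y_n + y₁x_n) repeatedly.
  From (x_1, y_1) = (10, 3): x_2 = 10·10 + 11·3·3 = 199; y_2 = 10·3 + 3·10 = 60.
  From (x_2, y_2) = (199, 60): x_3 = 10·199 + 11·3·60 = 3970; y_3 = 10·60 + 3·199 = 1197.
  From (x_3, y_3) = (3970, 1197): x_4 = 10·3970 + 11·3·1197 = 79201; y_4 = 10·1197 + 3·3970 = 23880.
  From (x_4, y_4) = (79201, 23880): x_5 = 10·79201 + 11·3·23880 = 1580050; y_5 = 10·23880 + 3·79201 = 476403.
  From (x_5, y_5) = (1580050, 476403): x_6 = 10·1580050 + 11·3·476403 = 31521799; y_6 = 10·476403 + 3·1580050 = 9504180.
Step 3: Verify x_6² - 11·y_6² = 993623812196401 - 993623812196400 = 1 (should be 1). ✓

(x_1, y_1) = (10, 3); (x_6, y_6) = (31521799, 9504180).


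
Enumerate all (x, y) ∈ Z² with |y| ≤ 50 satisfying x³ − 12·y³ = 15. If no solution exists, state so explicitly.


The equation is x³ - 12y³ = 15. For fixed y, x³ = 12·y³ + 15, so a solution requires the RHS to be a perfect cube.
Strategy: iterate y from -50 to 50, compute RHS = 12·y³ + 15, and check whether it is a (positive or negative) perfect cube.
Check small values of y:
  y = 0: RHS = 15 is not a perfect cube.
  y = 1: RHS = 27 = (3)³ ⇒ x = 3 works.
  y = -1: RHS = 3 is not a perfect cube.
  y = 2: RHS = 111 is not a perfect cube.
  y = -2: RHS = -81 is not a perfect cube.
  y = 3: RHS = 339 is not a perfect cube.
  y = -3: RHS = -309 is not a perfect cube.
Continuing the search up to |y| = 50 finds no further solutions beyond those listed.
Collected solutions: (3, 1).

Solutions (with |y| ≤ 50): (3, 1).


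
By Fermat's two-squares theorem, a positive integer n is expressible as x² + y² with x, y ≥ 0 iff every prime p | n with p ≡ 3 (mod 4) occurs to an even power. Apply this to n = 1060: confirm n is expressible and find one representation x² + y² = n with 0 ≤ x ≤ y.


Step 1: Factor n = 1060 = 2^2 · 5 · 53.
Step 2: Check the mod-4 condition on each prime factor: 2 = 2 (special); 5 ≡ 1 (mod 4), exponent 1; 53 ≡ 1 (mod 4), exponent 1.
All primes ≡ 3 (mod 4) appear to even exponent (or don't appear), so by the two-squares theorem n IS expressible as a sum of two squares.
Step 3: Build a representation. Group n = k² · m with k = 2 and m = 5 · 53 = 265 (a product of primes ≡ 1 (mod 4)); a representation of m scales to one of n via (k·x)² + (k·y)² = k²(x² + y²). Each prime p ≡ 1 (mod 4) is itself a sum of two squares; find a² by testing p − a² for a perfect square:
  5: 5 − 1² = 4 = 2² ⇒ 5 = 1² + 2².
  53: 53 − 1² = 52, 53 − 2² = 49 = 7² ⇒ 53 = 2² + 7².
  Combine using the Brahmagupta–Fibonacci identity (a² + b²)(c² + d²) = (ac − bd)² + (ad + bc)² = (ac + bd)² + (ad − bc)²:
  5 · 53 = 265: from (1² + 2²)(2² + 7²), take (1·2 − 2·7, 1·7 + 2·2) = (2 − 14, 7 + 4) = (-12, 11); dropping signs (only squares matter) gives (12, 11); check 12² + 11² = 144 + 121 = 265 ✓.
  Scale by k = 2: (2·12, 2·11) = (24, 22).
Step 4: Order so x ≤ y and verify: 22² + 24² = 484 + 576 = 1060 = n. ✓

n = 1060 = 22² + 24² (one valid representation with x ≤ y).


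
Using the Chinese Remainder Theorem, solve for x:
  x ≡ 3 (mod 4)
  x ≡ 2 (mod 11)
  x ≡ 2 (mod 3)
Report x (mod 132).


Moduli 4, 11, 3 are pairwise coprime; by CRT there is a unique solution modulo M = 4 · 11 · 3 = 132.
Solve pairwise, accumulating the modulus:
  Start with x ≡ 3 (mod 4).
  Combine with x ≡ 2 (mod 11): since gcd(4, 11) = 1, we get a unique residue mod 44.
    Write x = 3 + 4·t and substitute into x ≡ 2 (mod 11): 4·t ≡ 2 − 3 = -1 (mod 11).
    Reduce coefficients mod 11: 4·t ≡ 10 (mod 11).
    The inverse of 4 mod 11 is 3 (since 4·3 = 12 = 1·11 + 1), so t ≡ 3·10 = 30 ≡ 8 (mod 11).
    Then x = 3 + 4·8 = 35, valid modulo lcm(4, 11) = 44: x ≡ 35 (mod 44).
  Combine with x ≡ 2 (mod 3): since gcd(44, 3) = 1, we get a unique residue mod 132.
    Write x = 35 + 44·t and substitute into x ≡ 2 (mod 3): 44·t ≡ 2 − 35 = -33 (mod 3).
    Reduce coefficients mod 3: 2·t ≡ 0 (mod 3).
    The inverse of 2 mod 3 is 2 (since 2·2 = 4 = 1·3 + 1), so t ≡ 2·0 = 0 ≡ 0 (mod 3).
    Then x = 35 + 44·0 = 35, valid modulo lcm(44, 3) = 132: x ≡ 35 (mod 132).
Verify: 35 mod 4 = 3 ✓, 35 mod 11 = 2 ✓, 35 mod 3 = 2 ✓.

x ≡ 35 (mod 132).


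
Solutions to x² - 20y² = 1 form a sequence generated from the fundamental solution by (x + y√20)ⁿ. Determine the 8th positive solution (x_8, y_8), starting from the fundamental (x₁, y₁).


Step 1: Find the fundamental solution (x₁, y₁) of x² - 20y² = 1.
  Expand √20 as a continued fraction. a₀ = ⌊√20⌋ = 4; iterate m_{k+1} = d_k·a_k − m_k, d_{k+1} = (20 − m_{k+1}²)/d_k, a_{k+1} = ⌊(a₀ + m_{k+1})/d_{k+1}⌋ (starting m₀ = 0, d₀ = 1), with convergents p_k = a_k·p_{k-1} + p_{k-2}, q_k = a_k·q_{k-1} + q_{k-2} (p₋₁ = 1, q₋₁ = 0):
  k = 0: a₀ = 4; p₀/q₀ = 4/1; p₀² − 20·q₀² = 16 − 20 = -4.
  k = 1: m = 4, d = 4, a = ⌊(4 + 4)/4⌋ = 2; p/q = (2·4 + 1)/(2·1 + 0) = 9/2; p² − 20·q² = 81 − 80 = 1.
  The first convergent with p² − 20·q² = 1 gives the fundamental solution (x₁, y₁) = (9, 2).
Step 2: Apply the recurrence (x_{n+1}, y_{n+1}) = (x₁x_n + 20y₁y_n, x₁y_n + y₁x_n) repeatedly.
  From (x_1, y_1) = (9, 2): x_2 = 9·9 + 20·2·2 = 161; y_2 = 9·2 + 2·9 = 36.
  From (x_2, y_2) = (161, 36): x_3 = 9·161 + 20·2·36 = 2889; y_3 = 9·36 + 2·161 = 646.
  From (x_3, y_3) = (2889, 646): x_4 = 9·2889 + 20·2·646 = 51841; y_4 = 9·646 + 2·2889 = 11592.
  From (x_4, y_4) = (51841, 11592): x_5 = 9·51841 + 20·2·11592 = 930249; y_5 = 9·11592 + 2·51841 = 208010.
  From (x_5, y_5) = (930249, 208010): x_6 = 9·930249 + 20·2·208010 = 16692641; y_6 = 9·208010 + 2·930249 = 3732588.
  From (x_6, y_6) = (16692641, 3732588): x_7 = 9·16692641 + 20·2·3732588 = 299537289; y_7 = 9·3732588 + 2·16692641 = 66978574.
  From (x_7, y_7) = (299537289, 66978574): x_8 = 9·299537289 + 20·2·66978574 = 5374978561; y_8 = 9·66978574 + 2·299537289 = 1201881744.
Step 3: Verify x_8² - 20·y_8² = 28890394531209630721 - 28890394531209630720 = 1 (should be 1). ✓

(x_1, y_1) = (9, 2); (x_8, y_8) = (5374978561, 1201881744).


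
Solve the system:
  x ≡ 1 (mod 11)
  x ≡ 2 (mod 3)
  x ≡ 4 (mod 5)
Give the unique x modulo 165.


Moduli 11, 3, 5 are pairwise coprime; by CRT there is a unique solution modulo M = 11 · 3 · 5 = 165.
Solve pairwise, accumulating the modulus:
  Start with x ≡ 1 (mod 11).
  Combine with x ≡ 2 (mod 3): since gcd(11, 3) = 1, we get a unique residue mod 33.
    Write x = 1 + 11·t and substitute into x ≡ 2 (mod 3): 11·t ≡ 2 − 1 = 1 (mod 3).
    Reduce coefficients mod 3: 2·t ≡ 1 (mod 3).
    The inverse of 2 mod 3 is 2 (since 2·2 = 4 = 1·3 + 1), so t ≡ 2·1 = 2 ≡ 2 (mod 3).
    Then x = 1 + 11·2 = 23, valid modulo lcm(11, 3) = 33: x ≡ 23 (mod 33).
  Combine with x ≡ 4 (mod 5): since gcd(33, 5) = 1, we get a unique residue mod 165.
    Write x = 23 + 33·t and substitute into x ≡ 4 (mod 5): 33·t ≡ 4 − 23 = -19 (mod 5).
    Reduce coefficients mod 5: 3·t ≡ 1 (mod 5).
    The inverse of 3 mod 5 is 2 (since 3·2 = 6 = 1·5 + 1), so t ≡ 2·1 = 2 ≡ 2 (mod 5).
    Then x = 23 + 33·2 = 89, valid modulo lcm(33, 5) = 165: x ≡ 89 (mod 165).
Verify: 89 mod 11 = 1 ✓, 89 mod 3 = 2 ✓, 89 mod 5 = 4 ✓.

x ≡ 89 (mod 165).


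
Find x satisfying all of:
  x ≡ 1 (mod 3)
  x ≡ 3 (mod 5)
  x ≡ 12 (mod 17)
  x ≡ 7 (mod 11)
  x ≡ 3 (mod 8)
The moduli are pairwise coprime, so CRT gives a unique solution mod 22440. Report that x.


Product of moduli M = 3 · 5 · 17 · 11 · 8 = 22440.
Merge one congruence at a time:
  Start: x ≡ 1 (mod 3).
  Combine with x ≡ 3 (mod 5); new modulus lcm = 15.
    Write x = 1 + 3·t and substitute into x ≡ 3 (mod 5): 3·t ≡ 3 − 1 = 2 (mod 5).
    The inverse of 3 mod 5 is 2 (since 3·2 = 6 = 1·5 + 1), so t ≡ 2·2 = 4 ≡ 4 (mod 5).
    Then x = 1 + 3·4 = 13, valid modulo lcm(3, 5) = 15: x ≡ 13 (mod 15).
  Combine with x ≡ 12 (mod 17); new modulus lcm = 255.
    Write x = 13 + 15·t and substitute into x ≡ 12 (mod 17): 15·t ≡ 12 − 13 = -1 (mod 17).
    Reduce coefficients mod 17: 15·t ≡ 16 (mod 17).
    The inverse of 15 mod 17 is 8 (since 15·8 = 120 = 7·17 + 1), so t ≡ 8·16 = 128 ≡ 9 (mod 17).
    Then x = 13 + 15·9 = 148, valid modulo lcm(15, 17) = 255: x ≡ 148 (mod 255).
  Combine with x ≡ 7 (mod 11); new modulus lcm = 2805.
    Write x = 148 + 255·t and substitute into x ≡ 7 (mod 11): 255·t ≡ 7 − 148 = -141 (mod 11).
    Reduce coefficients mod 11: 2·t ≡ 2 (mod 11).
    The inverse of 2 mod 11 is 6 (since 2·6 = 12 = 1·11 + 1), so t ≡ 6·2 = 12 ≡ 1 (mod 11).
    Then x = 148 + 255·1 = 403, valid modulo lcm(255, 11) = 2805: x ≡ 403 (mod 2805).
  Combine with x ≡ 3 (mod 8); new modulus lcm = 22440.
    Write x = 403 + 2805·t and substitute into x ≡ 3 (mod 8): 2805·t ≡ 3 − 403 = -400 (mod 8).
    Reduce coefficients mod 8: 5·t ≡ 0 (mod 8).
    The inverse of 5 mod 8 is 5 (since 5·5 = 25 = 3·8 + 1), so t ≡ 5·0 = 0 ≡ 0 (mod 8).
    Then x = 403 + 2805·0 = 403, valid modulo lcm(2805, 8) = 22440: x ≡ 403 (mod 22440).
Verify against each original: 403 mod 3 = 1, 403 mod 5 = 3, 403 mod 17 = 12, 403 mod 11 = 7, 403 mod 8 = 3.

x ≡ 403 (mod 22440).


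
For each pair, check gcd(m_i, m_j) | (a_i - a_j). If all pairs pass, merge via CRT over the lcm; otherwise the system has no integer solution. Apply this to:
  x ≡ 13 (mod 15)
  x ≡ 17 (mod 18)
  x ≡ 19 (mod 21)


Moduli 15, 18, 21 are not pairwise coprime, so CRT works modulo lcm(m_i) when all pairwise compatibility conditions hold.
Pairwise compatibility: gcd(m_i, m_j) must divide a_i - a_j for every pair.
Merge one congruence at a time:
  Start: x ≡ 13 (mod 15).
  Combine with x ≡ 17 (mod 18): gcd(15, 18) = 3, and 17 - 13 = 4 is NOT divisible by 3.
    ⇒ system is inconsistent (no integer solution).

No solution (the system is inconsistent).


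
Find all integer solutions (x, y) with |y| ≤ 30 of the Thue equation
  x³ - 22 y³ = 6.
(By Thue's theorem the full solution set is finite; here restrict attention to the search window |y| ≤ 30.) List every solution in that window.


The equation is x³ - 22y³ = 6. For fixed y, x³ = 22·y³ + 6, so a solution requires the RHS to be a perfect cube.
Strategy: iterate y from -30 to 30, compute RHS = 22·y³ + 6, and check whether it is a (positive or negative) perfect cube.
Check small values of y:
  y = 0: RHS = 6 is not a perfect cube.
  y = 1: RHS = 28 is not a perfect cube.
  y = -1: RHS = -16 is not a perfect cube.
  y = 2: RHS = 182 is not a perfect cube.
  y = -2: RHS = -170 is not a perfect cube.
  y = 3: RHS = 600 is not a perfect cube.
  y = -3: RHS = -588 is not a perfect cube.
Continuing, at y = -5: RHS = -2744 = (-14)³ ⇒ x = -14 works.
Searching the remaining y in |y| ≤ 30 finds no further solutions.
Collected solutions: (-14, -5).

Solutions (with |y| ≤ 30): (-14, -5).


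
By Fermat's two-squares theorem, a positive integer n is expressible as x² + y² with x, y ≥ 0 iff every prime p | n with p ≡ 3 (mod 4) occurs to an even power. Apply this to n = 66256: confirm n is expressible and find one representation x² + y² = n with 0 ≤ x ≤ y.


Step 1: Factor n = 66256 = 2^4 · 41 · 101.
Step 2: Check the mod-4 condition on each prime factor: 2 = 2 (special); 41 ≡ 1 (mod 4), exponent 1; 101 ≡ 1 (mod 4), exponent 1.
All primes ≡ 3 (mod 4) appear to even exponent (or don't appear), so by the two-squares theorem n IS expressible as a sum of two squares.
Step 3: Build a representation. Group n = k² · m with k = 4 and m = 41 · 101 = 4141 (a product of primes ≡ 1 (mod 4)); a representation of m scales to one of n via (k·x)² + (k·y)² = k²(x² + y²). Each prime p ≡ 1 (mod 4) is itself a sum of two squares; find a² by testing p − a² for a perfect square:
  41: 41 − 1² = 40, 41 − 2² = 37, 41 − 3² = 32, 41 − 4² = 25 = 5² ⇒ 41 = 4² + 5².
  101: 101 − 1² = 100 = 10² ⇒ 101 = 1² + 10².
  Combine using the Brahmagupta–Fibonacci identity (a² + b²)(c² + d²) = (ac − bd)² + (ad + bc)² = (ac + bd)² + (ad − bc)²:
  41 · 101 = 4141: from (4² + 5²)(1² + 10²), take (4·1 − 5·10, 4·10 + 5·1) = (4 − 50, 40 + 5) = (-46, 45); dropping signs (only squares matter) gives (46, 45); check 46² + 45² = 2116 + 2025 = 4141 ✓.
  Scale by k = 4: (4·46, 4·45) = (184, 180).
Step 4: Order so x ≤ y and verify: 180² + 184² = 32400 + 33856 = 66256 = n. ✓

n = 66256 = 180² + 184² (one valid representation with x ≤ y).


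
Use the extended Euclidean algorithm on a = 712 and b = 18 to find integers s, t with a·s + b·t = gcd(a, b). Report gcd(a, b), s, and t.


Euclidean algorithm on (712, 18) — divide until remainder is 0:
  712 = 39 · 18 + 10
  18 = 1 · 10 + 8
  10 = 1 · 8 + 2
  8 = 4 · 2 + 0
gcd(712, 18) = 2.
Track Bezout coefficients alongside the remainders: start with r₀ = 712 = a·1 + b·0 (s = 1, t = 0) and r₁ = 18 = a·0 + b·1 (s = 0, t = 1); each new remainder r_{k+1} = r_{k-1} − q_k·r_k inherits s_{k+1} = s_{k-1} − q_k·s_k, t_{k+1} = t_{k-1} − q_k·t_k, so r_k = a·s_k + b·t_k at every step:
  q = 39: r = 10, s = 1 − 39·0 = 1, t = 0 − 39·1 = -39  (check: 712·1 + 18·(-39) = 10)
  q = 1: r = 8, s = 0 − 1·1 = -1, t = 1 − 1·(-39) = 40  (check: 712·(-1) + 18·40 = 8)
  q = 1: r = 2, s = 1 − 1·(-1) = 2, t = -39 − 1·40 = -79  (check: 712·2 + 18·(-79) = 2)
The row with r = 2 (the gcd) gives the Bezout coefficients s = 2, t = -79.
Result: 712 · (2) + 18 · (-79) = 2.

gcd(712, 18) = 2; s = 2, t = -79 (check: 712·2 + 18·(-79) = 2).


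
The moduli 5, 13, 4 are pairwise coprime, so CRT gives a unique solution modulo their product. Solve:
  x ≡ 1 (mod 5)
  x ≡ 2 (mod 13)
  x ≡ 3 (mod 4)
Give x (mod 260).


Moduli 5, 13, 4 are pairwise coprime; by CRT there is a unique solution modulo M = 5 · 13 · 4 = 260.
Solve pairwise, accumulating the modulus:
  Start with x ≡ 1 (mod 5).
  Combine with x ≡ 2 (mod 13): since gcd(5, 13) = 1, we get a unique residue mod 65.
    Write x = 1 + 5·t and substitute into x ≡ 2 (mod 13): 5·t ≡ 2 − 1 = 1 (mod 13).
    The inverse of 5 mod 13 is 8 (since 5·8 = 40 = 3·13 + 1), so t ≡ 8·1 = 8 ≡ 8 (mod 13).
    Then x = 1 + 5·8 = 41, valid modulo lcm(5, 13) = 65: x ≡ 41 (mod 65).
  Combine with x ≡ 3 (mod 4): since gcd(65, 4) = 1, we get a unique residue mod 260.
    Write x = 41 + 65·t and substitute into x ≡ 3 (mod 4): 65·t ≡ 3 − 41 = -38 (mod 4).
    Reduce coefficients mod 4: 1·t ≡ 2 (mod 4).
    So t ≡ 2 (mod 4).
    Then x = 41 + 65·2 = 171, valid modulo lcm(65, 4) = 260: x ≡ 171 (mod 260).
Verify: 171 mod 5 = 1 ✓, 171 mod 13 = 2 ✓, 171 mod 4 = 3 ✓.

x ≡ 171 (mod 260).


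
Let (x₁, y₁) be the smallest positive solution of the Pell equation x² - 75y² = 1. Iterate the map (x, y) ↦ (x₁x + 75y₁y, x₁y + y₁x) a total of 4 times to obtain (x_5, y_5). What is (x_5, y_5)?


Step 1: Find the fundamental solution (x₁, y₁) of x² - 75y² = 1.
  Expand √75 as a continued fraction. a₀ = ⌊√75⌋ = 8; iterate m_{k+1} = d_k·a_k − m_k, d_{k+1} = (75 − m_{k+1}²)/d_k, a_{k+1} = ⌊(a₀ + m_{k+1})/d_{k+1}⌋ (starting m₀ = 0, d₀ = 1), with convergents p_k = a_k·p_{k-1} + p_{k-2}, q_k = a_k·q_{k-1} + q_{k-2} (p₋₁ = 1, q₋₁ = 0):
  k = 0: a₀ = 8; p₀/q₀ = 8/1; p₀² − 75·q₀² = 64 − 75 = -11.
  k = 1: m = 8, d = 11, a = ⌊(8 + 8)/11⌋ = 1; p/q = (1·8 + 1)/(1·1 + 0) = 9/1; p² − 75·q² = 81 − 75 = 6.
  k = 2: m = 3, d = 6, a = ⌊(8 + 3)/6⌋ = 1; p/q = (1·9 + 8)/(1·1 + 1) = 17/2; p² − 75·q² = 289 − 300 = -11.
  k = 3: m = 3, d = 11, a = ⌊(8 + 3)/11⌋ = 1; p/q = (1·17 + 9)/(1·2 + 1) = 26/3; p² − 75·q² = 676 − 675 = 1.
  The first convergent with p² − 75·q² = 1 gives the fundamental solution (x₁, y₁) = (26, 3).
Step 2: Apply the recurrence (x_{n+1}, y_{n+1}) = (x₁x_n + 75y₁y_n, x₁y_n + y₁x_n) repeatedly.
  From (x_1, y_1) = (26, 3): x_2 = 26·26 + 75·3·3 = 1351; y_2 = 26·3 + 3·26 = 156.
  From (x_2, y_2) = (1351, 156): x_3 = 26·1351 + 75·3·156 = 70226; y_3 = 26·156 + 3·1351 = 8109.
  From (x_3, y_3) = (70226, 8109): x_4 = 26·70226 + 75·3·8109 = 3650401; y_4 = 26·8109 + 3·70226 = 421512.
  From (x_4, y_4) = (3650401, 421512): x_5 = 26·3650401 + 75·3·421512 = 189750626; y_5 = 26·421512 + 3·3650401 = 21910515.
Step 3: Verify x_5² - 75·y_5² = 36005300067391876 - 36005300067391875 = 1 (should be 1). ✓

(x_1, y_1) = (26, 3); (x_5, y_5) = (189750626, 21910515).


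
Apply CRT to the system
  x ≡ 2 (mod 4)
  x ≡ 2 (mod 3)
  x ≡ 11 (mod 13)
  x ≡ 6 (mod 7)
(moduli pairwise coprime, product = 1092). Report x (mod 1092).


Product of moduli M = 4 · 3 · 13 · 7 = 1092.
Merge one congruence at a time:
  Start: x ≡ 2 (mod 4).
  Combine with x ≡ 2 (mod 3); new modulus lcm = 12.
    Write x = 2 + 4·t and substitute into x ≡ 2 (mod 3): 4·t ≡ 2 − 2 = 0 (mod 3).
    Reduce coefficients mod 3: 1·t ≡ 0 (mod 3).
    So t ≡ 0 (mod 3).
    Then x = 2 + 4·0 = 2, valid modulo lcm(4, 3) = 12: x ≡ 2 (mod 12).
  Combine with x ≡ 11 (mod 13); new modulus lcm = 156.
    Write x = 2 + 12·t and substitute into x ≡ 11 (mod 13): 12·t ≡ 11 − 2 = 9 (mod 13).
    The inverse of 12 mod 13 is 12 (since 12·12 = 144 = 11·13 + 1), so t ≡ 12·9 = 108 ≡ 4 (mod 13).
    Then x = 2 + 12·4 = 50, valid modulo lcm(12, 13) = 156: x ≡ 50 (mod 156).
  Combine with x ≡ 6 (mod 7); new modulus lcm = 1092.
    Write x = 50 + 156·t and substitute into x ≡ 6 (mod 7): 156·t ≡ 6 − 50 = -44 (mod 7).
    Reduce coefficients mod 7: 2·t ≡ 5 (mod 7).
    The inverse of 2 mod 7 is 4 (since 2·4 = 8 = 1·7 + 1), so t ≡ 4·5 = 20 ≡ 6 (mod 7).
    Then x = 50 + 156·6 = 986, valid modulo lcm(156, 7) = 1092: x ≡ 986 (mod 1092).
Verify against each original: 986 mod 4 = 2, 986 mod 3 = 2, 986 mod 13 = 11, 986 mod 7 = 6.

x ≡ 986 (mod 1092).


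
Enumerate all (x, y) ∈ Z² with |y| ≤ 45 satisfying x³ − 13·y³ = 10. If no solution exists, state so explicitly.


The equation is x³ - 13y³ = 10. For fixed y, x³ = 13·y³ + 10, so a solution requires the RHS to be a perfect cube.
Strategy: iterate y from -45 to 45, compute RHS = 13·y³ + 10, and check whether it is a (positive or negative) perfect cube.
Check small values of y:
  y = 0: RHS = 10 is not a perfect cube.
  y = 1: RHS = 23 is not a perfect cube.
  y = -1: RHS = -3 is not a perfect cube.
  y = 2: RHS = 114 is not a perfect cube.
  y = -2: RHS = -94 is not a perfect cube.
  y = 3: RHS = 361 is not a perfect cube.
  y = -3: RHS = -341 is not a perfect cube.
Continuing the search up to |y| = 45 finds no solutions either.
No (x, y) in the scanned range satisfies the equation.

No integer solutions with |y| ≤ 45.


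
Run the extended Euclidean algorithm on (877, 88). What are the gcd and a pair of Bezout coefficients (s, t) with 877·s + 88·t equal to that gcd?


Euclidean algorithm on (877, 88) — divide until remainder is 0:
  877 = 9 · 88 + 85
  88 = 1 · 85 + 3
  85 = 28 · 3 + 1
  3 = 3 · 1 + 0
gcd(877, 88) = 1.
Track Bezout coefficients alongside the remainders: start with r₀ = 877 = a·1 + b·0 (s = 1, t = 0) and r₁ = 88 = a·0 + b·1 (s = 0, t = 1); each new remainder r_{k+1} = r_{k-1} − q_k·r_k inherits s_{k+1} = s_{k-1} − q_k·s_k, t_{k+1} = t_{k-1} − q_k·t_k, so r_k = a·s_k + b·t_k at every step:
  q = 9: r = 85, s = 1 − 9·0 = 1, t = 0 − 9·1 = -9  (check: 877·1 + 88·(-9) = 85)
  q = 1: r = 3, s = 0 − 1·1 = -1, t = 1 − 1·(-9) = 10  (check: 877·(-1) + 88·10 = 3)
  q = 28: r = 1, s = 1 − 28·(-1) = 29, t = -9 − 28·10 = -289  (check: 877·29 + 88·(-289) = 1)
The row with r = 1 (the gcd) gives the Bezout coefficients s = 29, t = -289.
Result: 877 · (29) + 88 · (-289) = 1.

gcd(877, 88) = 1; s = 29, t = -289 (check: 877·29 + 88·(-289) = 1).


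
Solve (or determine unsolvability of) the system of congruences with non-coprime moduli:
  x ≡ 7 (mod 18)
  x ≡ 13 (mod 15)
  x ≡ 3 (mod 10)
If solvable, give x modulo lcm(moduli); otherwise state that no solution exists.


Moduli 18, 15, 10 are not pairwise coprime, so CRT works modulo lcm(m_i) when all pairwise compatibility conditions hold.
Pairwise compatibility: gcd(m_i, m_j) must divide a_i - a_j for every pair.
Merge one congruence at a time:
  Start: x ≡ 7 (mod 18).
  Combine with x ≡ 13 (mod 15): gcd(18, 15) = 3; 13 - 7 = 6, which IS divisible by 3, so compatible.
    Write x = 7 + 18·t and substitute into x ≡ 13 (mod 15): 18·t ≡ 13 − 7 = 6 (mod 15).
    Divide the congruence (and modulus) by g = 3: 6·t ≡ 2 (mod 5).
    Reduce coefficients mod 5: 1·t ≡ 2 (mod 5).
    So t ≡ 2 (mod 5).
    Then x = 7 + 18·2 = 43, valid modulo lcm(18, 15) = 90: x ≡ 43 (mod 90).
  Combine with x ≡ 3 (mod 10): gcd(90, 10) = 10; 3 - 43 = -40, which IS divisible by 10, so compatible.
    Write x = 43 + 90·t and substitute into x ≡ 3 (mod 10): 90·t ≡ 3 − 43 = -40 (mod 10).
    Divide the congruence (and modulus) by g = 10: 9·t ≡ -4 (mod 1).
    Modulo 1 every t works; take t = 0.
    Then x = 43 + 90·0 = 43, valid modulo lcm(90, 10) = 90: x ≡ 43 (mod 90).
Verify: 43 mod 18 = 7, 43 mod 15 = 13, 43 mod 10 = 3.

x ≡ 43 (mod 90).


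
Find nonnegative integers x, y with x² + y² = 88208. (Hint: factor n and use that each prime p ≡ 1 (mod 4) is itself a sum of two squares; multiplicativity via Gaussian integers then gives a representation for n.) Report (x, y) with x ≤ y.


Step 1: Factor n = 88208 = 2^4 · 37 · 149.
Step 2: Check the mod-4 condition on each prime factor: 2 = 2 (special); 37 ≡ 1 (mod 4), exponent 1; 149 ≡ 1 (mod 4), exponent 1.
All primes ≡ 3 (mod 4) appear to even exponent (or don't appear), so by the two-squares theorem n IS expressible as a sum of two squares.
Step 3: Build a representation. Group n = k² · m with k = 4 and m = 37 · 149 = 5513 (a product of primes ≡ 1 (mod 4)); a representation of m scales to one of n via (k·x)² + (k·y)² = k²(x² + y²). Each prime p ≡ 1 (mod 4) is itself a sum of two squares; find a² by testing p − a² for a perfect square:
  37: 37 − 1² = 36 = 6² ⇒ 37 = 1² + 6².
  149: 149 − 1² = 148, 149 − 2² = 145, 149 − 3² = 140, 149 − 4² = 133, 149 − 5² = 124, 149 − 6² = 113, 149 − 7² = 100 = 10² ⇒ 149 = 7² + 10².
  Combine using the Brahmagupta–Fibonacci identity (a² + b²)(c² + d²) = (ac − bd)² + (ad + bc)² = (ac + bd)² + (ad − bc)²:
  37 · 149 = 5513: from (1² + 6²)(7² + 10²), take (1·7 − 6·10, 1·10 + 6·7) = (7 − 60, 10 + 42) = (-53, 52); dropping signs (only squares matter) gives (53, 52); check 53² + 52² = 2809 + 2704 = 5513 ✓.
  Scale by k = 4: (4·53, 4·52) = (212, 208).
Step 4: Order so x ≤ y and verify: 208² + 212² = 43264 + 44944 = 88208 = n. ✓

n = 88208 = 208² + 212² (one valid representation with x ≤ y).


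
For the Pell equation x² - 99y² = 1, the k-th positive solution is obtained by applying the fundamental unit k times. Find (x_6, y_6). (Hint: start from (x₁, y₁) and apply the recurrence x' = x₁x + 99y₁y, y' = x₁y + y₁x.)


Step 1: Find the fundamental solution (x₁, y₁) of x² - 99y² = 1.
  Expand √99 as a continued fraction. a₀ = ⌊√99⌋ = 9; iterate m_{k+1} = d_k·a_k − m_k, d_{k+1} = (99 − m_{k+1}²)/d_k, a_{k+1} = ⌊(a₀ + m_{k+1})/d_{k+1}⌋ (starting m₀ = 0, d₀ = 1), with convergents p_k = a_k·p_{k-1} + p_{k-2}, q_k = a_k·q_{k-1} + q_{k-2} (p₋₁ = 1, q₋₁ = 0):
  k = 0: a₀ = 9; p₀/q₀ = 9/1; p₀² − 99·q₀² = 81 − 99 = -18.
  k = 1: m = 9, d = 18, a = ⌊(9 + 9)/18⌋ = 1; p/q = (1·9 + 1)/(1·1 + 0) = 10/1; p² − 99·q² = 100 − 99 = 1.
  The first convergent with p² − 99·q² = 1 gives the fundamental solution (x₁, y₁) = (10, 1).
Step 2: Apply the recurrence (x_{n+1}, y_{n+1}) = (x₁x_n + 99y₁y_n, x₁y_n + y₁x_n) repeatedly.
  From (x_1, y_1) = (10, 1): x_2 = 10·10 + 99·1·1 = 199; y_2 = 10·1 + 1·10 = 20.
  From (x_2, y_2) = (199, 20): x_3 = 10·199 + 99·1·20 = 3970; y_3 = 10·20 + 1·199 = 399.
  From (x_3, y_3) = (3970, 399): x_4 = 10·3970 + 99·1·399 = 79201; y_4 = 10·399 + 1·3970 = 7960.
  From (x_4, y_4) = (79201, 7960): x_5 = 10·79201 + 99·1·7960 = 1580050; y_5 = 10·7960 + 1·79201 = 158801.
  From (x_5, y_5) = (1580050, 158801): x_6 = 10·1580050 + 99·1·158801 = 31521799; y_6 = 10·158801 + 1·1580050 = 3168060.
Step 3: Verify x_6² - 99·y_6² = 993623812196401 - 993623812196400 = 1 (should be 1). ✓

(x_1, y_1) = (10, 1); (x_6, y_6) = (31521799, 3168060).


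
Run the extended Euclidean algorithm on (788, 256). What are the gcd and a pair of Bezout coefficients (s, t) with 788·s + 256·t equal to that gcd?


Euclidean algorithm on (788, 256) — divide until remainder is 0:
  788 = 3 · 256 + 20
  256 = 12 · 20 + 16
  20 = 1 · 16 + 4
  16 = 4 · 4 + 0
gcd(788, 256) = 4.
Track Bezout coefficients alongside the remainders: start with r₀ = 788 = a·1 + b·0 (s = 1, t = 0) and r₁ = 256 = a·0 + b·1 (s = 0, t = 1); each new remainder r_{k+1} = r_{k-1} − q_k·r_k inherits s_{k+1} = s_{k-1} − q_k·s_k, t_{k+1} = t_{k-1} − q_k·t_k, so r_k = a·s_k + b·t_k at every step:
  q = 3: r = 20, s = 1 − 3·0 = 1, t = 0 − 3·1 = -3  (check: 788·1 + 256·(-3) = 20)
  q = 12: r = 16, s = 0 − 12·1 = -12, t = 1 − 12·(-3) = 37  (check: 788·(-12) + 256·37 = 16)
  q = 1: r = 4, s = 1 − 1·(-12) = 13, t = -3 − 1·37 = -40  (check: 788·13 + 256·(-40) = 4)
The row with r = 4 (the gcd) gives the Bezout coefficients s = 13, t = -40.
Result: 788 · (13) + 256 · (-40) = 4.

gcd(788, 256) = 4; s = 13, t = -40 (check: 788·13 + 256·(-40) = 4).


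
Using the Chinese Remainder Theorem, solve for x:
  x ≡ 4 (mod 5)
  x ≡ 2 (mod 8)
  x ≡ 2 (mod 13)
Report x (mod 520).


Moduli 5, 8, 13 are pairwise coprime; by CRT there is a unique solution modulo M = 5 · 8 · 13 = 520.
Solve pairwise, accumulating the modulus:
  Start with x ≡ 4 (mod 5).
  Combine with x ≡ 2 (mod 8): since gcd(5, 8) = 1, we get a unique residue mod 40.
    Write x = 4 + 5·t and substitute into x ≡ 2 (mod 8): 5·t ≡ 2 − 4 = -2 (mod 8).
    Reduce coefficients mod 8: 5·t ≡ 6 (mod 8).
    The inverse of 5 mod 8 is 5 (since 5·5 = 25 = 3·8 + 1), so t ≡ 5·6 = 30 ≡ 6 (mod 8).
    Then x = 4 + 5·6 = 34, valid modulo lcm(5, 8) = 40: x ≡ 34 (mod 40).
  Combine with x ≡ 2 (mod 13): since gcd(40, 13) = 1, we get a unique residue mod 520.
    Write x = 34 + 40·t and substitute into x ≡ 2 (mod 13): 40·t ≡ 2 − 34 = -32 (mod 13).
    Reduce coefficients mod 13: 1·t ≡ 7 (mod 13).
    So t ≡ 7 (mod 13).
    Then x = 34 + 40·7 = 314, valid modulo lcm(40, 13) = 520: x ≡ 314 (mod 520).
Verify: 314 mod 5 = 4 ✓, 314 mod 8 = 2 ✓, 314 mod 13 = 2 ✓.

x ≡ 314 (mod 520).


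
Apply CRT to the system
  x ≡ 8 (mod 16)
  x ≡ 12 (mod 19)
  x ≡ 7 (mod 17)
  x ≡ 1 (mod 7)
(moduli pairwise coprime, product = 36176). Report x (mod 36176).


Product of moduli M = 16 · 19 · 17 · 7 = 36176.
Merge one congruence at a time:
  Start: x ≡ 8 (mod 16).
  Combine with x ≡ 12 (mod 19); new modulus lcm = 304.
    Write x = 8 + 16·t and substitute into x ≡ 12 (mod 19): 16·t ≡ 12 − 8 = 4 (mod 19).
    The inverse of 16 mod 19 is 6 (since 16·6 = 96 = 5·19 + 1), so t ≡ 6·4 = 24 ≡ 5 (mod 19).
    Then x = 8 + 16·5 = 88, valid modulo lcm(16, 19) = 304: x ≡ 88 (mod 304).
  Combine with x ≡ 7 (mod 17); new modulus lcm = 5168.
    Write x = 88 + 304·t and substitute into x ≡ 7 (mod 17): 304·t ≡ 7 − 88 = -81 (mod 17).
    Reduce coefficients mod 17: 15·t ≡ 4 (mod 17).
    The inverse of 15 mod 17 is 8 (since 15·8 = 120 = 7·17 + 1), so t ≡ 8·4 = 32 ≡ 15 (mod 17).
    Then x = 88 + 304·15 = 4648, valid modulo lcm(304, 17) = 5168: x ≡ 4648 (mod 5168).
  Combine with x ≡ 1 (mod 7); new modulus lcm = 36176.
    Write x = 4648 + 5168·t and substitute into x ≡ 1 (mod 7): 5168·t ≡ 1 − 4648 = -4647 (mod 7).
    Reduce coefficients mod 7: 2·t ≡ 1 (mod 7).
    The inverse of 2 mod 7 is 4 (since 2·4 = 8 = 1·7 + 1), so t ≡ 4·1 = 4 ≡ 4 (mod 7).
    Then x = 4648 + 5168·4 = 25320, valid modulo lcm(5168, 7) = 36176: x ≡ 25320 (mod 36176).
Verify against each original: 25320 mod 16 = 8, 25320 mod 19 = 12, 25320 mod 17 = 7, 25320 mod 7 = 1.

x ≡ 25320 (mod 36176).


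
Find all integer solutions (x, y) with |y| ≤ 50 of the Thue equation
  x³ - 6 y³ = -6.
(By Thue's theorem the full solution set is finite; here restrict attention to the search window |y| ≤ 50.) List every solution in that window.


The equation is x³ - 6y³ = -6. For fixed y, x³ = 6·y³ − 6, so a solution requires the RHS to be a perfect cube.
Strategy: iterate y from -50 to 50, compute RHS = 6·y³ − 6, and check whether it is a (positive or negative) perfect cube.
Check small values of y:
  y = 0: RHS = -6 is not a perfect cube.
  y = 1: RHS = 0 = (0)³ ⇒ x = 0 works.
  y = -1: RHS = -12 is not a perfect cube.
  y = 2: RHS = 42 is not a perfect cube.
  y = -2: RHS = -54 is not a perfect cube.
  y = 3: RHS = 156 is not a perfect cube.
  y = -3: RHS = -168 is not a perfect cube.
Continuing the search up to |y| = 50 finds no further solutions beyond those listed.
Collected solutions: (0, 1).

Solutions (with |y| ≤ 50): (0, 1).


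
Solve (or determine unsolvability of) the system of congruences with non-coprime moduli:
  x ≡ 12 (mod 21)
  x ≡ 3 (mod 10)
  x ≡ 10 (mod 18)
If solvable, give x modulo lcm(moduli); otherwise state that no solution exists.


Moduli 21, 10, 18 are not pairwise coprime, so CRT works modulo lcm(m_i) when all pairwise compatibility conditions hold.
Pairwise compatibility: gcd(m_i, m_j) must divide a_i - a_j for every pair.
Merge one congruence at a time:
  Start: x ≡ 12 (mod 21).
  Combine with x ≡ 3 (mod 10): gcd(21, 10) = 1; 3 - 12 = -9, which IS divisible by 1, so compatible.
    Write x = 12 + 21·t and substitute into x ≡ 3 (mod 10): 21·t ≡ 3 − 12 = -9 (mod 10).
    Reduce coefficients mod 10: 1·t ≡ 1 (mod 10).
    So t ≡ 1 (mod 10).
    Then x = 12 + 21·1 = 33, valid modulo lcm(21, 10) = 210: x ≡ 33 (mod 210).
  Combine with x ≡ 10 (mod 18): gcd(210, 18) = 6, and 10 - 33 = -23 is NOT divisible by 6.
    ⇒ system is inconsistent (no integer solution).

No solution (the system is inconsistent).


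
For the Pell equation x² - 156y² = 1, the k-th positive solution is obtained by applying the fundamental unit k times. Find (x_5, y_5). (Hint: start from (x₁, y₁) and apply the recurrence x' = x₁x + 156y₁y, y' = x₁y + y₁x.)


Step 1: Find the fundamental solution (x₁, y₁) of x² - 156y² = 1.
  Expand √156 as a continued fraction. a₀ = ⌊√156⌋ = 12; iterate m_{k+1} = d_k·a_k − m_k, d_{k+1} = (156 − m_{k+1}²)/d_k, a_{k+1} = ⌊(a₀ + m_{k+1})/d_{k+1}⌋ (starting m₀ = 0, d₀ = 1), with convergents p_k = a_k·p_{k-1} + p_{k-2}, q_k = a_k·q_{k-1} + q_{k-2} (p₋₁ = 1, q₋₁ = 0):
  k = 0: a₀ = 12; p₀/q₀ = 12/1; p₀² − 156·q₀² = 144 − 156 = -12.
  k = 1: m = 12, d = 12, a = ⌊(12 + 12)/12⌋ = 2; p/q = (2·12 + 1)/(2·1 + 0) = 25/2; p² − 156·q² = 625 − 624 = 1.
  The first convergent with p² − 156·q² = 1 gives the fundamental solution (x₁, y₁) = (25, 2).
Step 2: Apply the recurrence (x_{n+1}, y_{n+1}) = (x₁x_n + 156y₁y_n, x₁y_n + y₁x_n) repeatedly.
  From (x_1, y_1) = (25, 2): x_2 = 25·25 + 156·2·2 = 1249; y_2 = 25·2 + 2·25 = 100.
  From (x_2, y_2) = (1249, 100): x_3 = 25·1249 + 156·2·100 = 62425; y_3 = 25·100 + 2·1249 = 4998.
  From (x_3, y_3) = (62425, 4998): x_4 = 25·62425 + 156·2·4998 = 3120001; y_4 = 25·4998 + 2·62425 = 249800.
  From (x_4, y_4) = (3120001, 249800): x_5 = 25·3120001 + 156·2·249800 = 155937625; y_5 = 25·249800 + 2·3120001 = 12485002.
Step 3: Verify x_5² - 156·y_5² = 24316542890640625 - 24316542890640624 = 1 (should be 1). ✓

(x_1, y_1) = (25, 2); (x_5, y_5) = (155937625, 12485002).


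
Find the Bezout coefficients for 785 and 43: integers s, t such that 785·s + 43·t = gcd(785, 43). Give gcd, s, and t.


Euclidean algorithm on (785, 43) — divide until remainder is 0:
  785 = 18 · 43 + 11
  43 = 3 · 11 + 10
  11 = 1 · 10 + 1
  10 = 10 · 1 + 0
gcd(785, 43) = 1.
Track Bezout coefficients alongside the remainders: start with r₀ = 785 = a·1 + b·0 (s = 1, t = 0) and r₁ = 43 = a·0 + b·1 (s = 0, t = 1); each new remainder r_{k+1} = r_{k-1} − q_k·r_k inherits s_{k+1} = s_{k-1} − q_k·s_k, t_{k+1} = t_{k-1} − q_k·t_k, so r_k = a·s_k + b·t_k at every step:
  q = 18: r = 11, s = 1 − 18·0 = 1, t = 0 − 18·1 = -18  (check: 785·1 + 43·(-18) = 11)
  q = 3: r = 10, s = 0 − 3·1 = -3, t = 1 − 3·(-18) = 55  (check: 785·(-3) + 43·55 = 10)
  q = 1: r = 1, s = 1 − 1·(-3) = 4, t = -18 − 1·55 = -73  (check: 785·4 + 43·(-73) = 1)
The row with r = 1 (the gcd) gives the Bezout coefficients s = 4, t = -73.
Result: 785 · (4) + 43 · (-73) = 1.

gcd(785, 43) = 1; s = 4, t = -73 (check: 785·4 + 43·(-73) = 1).


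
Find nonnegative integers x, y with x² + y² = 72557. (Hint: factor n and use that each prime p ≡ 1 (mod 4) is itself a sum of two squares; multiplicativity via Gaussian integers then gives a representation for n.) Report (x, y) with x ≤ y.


Step 1: Factor n = 72557 = 37^2 · 53.
Step 2: Check the mod-4 condition on each prime factor: 37 ≡ 1 (mod 4), exponent 2; 53 ≡ 1 (mod 4), exponent 1.
All primes ≡ 3 (mod 4) appear to even exponent (or don't appear), so by the two-squares theorem n IS expressible as a sum of two squares.
Step 3: Build a representation. Here n = 37 · 37 · 53 is a product of primes ≡ 1 (mod 4). Each prime p ≡ 1 (mod 4) is itself a sum of two squares; find a² by testing p − a² for a perfect square:
  37: 37 − 1² = 36 = 6² ⇒ 37 = 1² + 6².
  53: 53 − 1² = 52, 53 − 2² = 49 = 7² ⇒ 53 = 2² + 7².
  Combine using the Brahmagupta–Fibonacci identity (a² + b²)(c² + d²) = (ac − bd)² + (ad + bc)² = (ac + bd)² + (ad − bc)²:
  37 · 37 = 1369: from (1² + 6²)(1² + 6²), take (1·1 − 6·6, 1·6 + 6·1) = (1 − 36, 6 + 6) = (-35, 12); dropping signs (only squares matter) gives (35, 12); check 35² + 12² = 1225 + 144 = 1369 ✓.
  1369 · 53 = 72557: from (35² + 12²)(2² + 7²), take (35·2 − 12·7, 35·7 + 12·2) = (70 − 84, 245 + 24) = (-14, 269); dropping signs (only squares matter) gives (14, 269); check 14² + 269² = 196 + 72361 = 72557 ✓.
Step 4: Order so x ≤ y and verify: 14² + 269² = 196 + 72361 = 72557 = n. ✓

n = 72557 = 14² + 269² (one valid representation with x ≤ y).


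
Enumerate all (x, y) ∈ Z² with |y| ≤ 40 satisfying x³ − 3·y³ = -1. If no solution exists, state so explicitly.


The equation is x³ - 3y³ = -1. For fixed y, x³ = 3·y³ − 1, so a solution requires the RHS to be a perfect cube.
Strategy: iterate y from -40 to 40, compute RHS = 3·y³ − 1, and check whether it is a (positive or negative) perfect cube.
Check small values of y:
  y = 0: RHS = -1 = (-1)³ ⇒ x = -1 works.
  y = 1: RHS = 2 is not a perfect cube.
  y = -1: RHS = -4 is not a perfect cube.
  y = 2: RHS = 23 is not a perfect cube.
  y = -2: RHS = -25 is not a perfect cube.
  y = 3: RHS = 80 is not a perfect cube.
  y = -3: RHS = -82 is not a perfect cube.
Continuing the search up to |y| = 40 finds no further solutions beyond those listed.
Collected solutions: (-1, 0).

Solutions (with |y| ≤ 40): (-1, 0).
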